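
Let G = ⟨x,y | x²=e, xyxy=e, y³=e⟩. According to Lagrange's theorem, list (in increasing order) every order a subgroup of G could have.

|G| = 6 = 2 · 3. By Lagrange's theorem the order of any subgroup divides 6; the divisors of 6 are 1, 2, 3, 6.

Answer: 1, 2, 3, 6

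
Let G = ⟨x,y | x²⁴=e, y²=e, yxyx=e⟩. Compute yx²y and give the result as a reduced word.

Multiply left to right, reducing at each step:
  y · x² = x²²y
  (x²²y) · y = x²²

Answer: x²²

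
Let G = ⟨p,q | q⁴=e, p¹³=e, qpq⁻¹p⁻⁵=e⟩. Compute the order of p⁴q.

Compute successive powers until reaching e:
  (p⁴q)¹ = p⁴q, (p⁴q)² = p¹¹q², (p⁴q)³ = p⁷q³, (p⁴q)⁴ = e.
The smallest positive k with (p⁴q)ᵏ = e is 4.

Answer: 4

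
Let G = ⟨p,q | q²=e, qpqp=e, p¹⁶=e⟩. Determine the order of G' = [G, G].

G' = [G, G] is generated by all commutators. The generator-pair commutators are: [p, q] = p².
The subgroup they normally generate is {e, p², p⁴, p⁶, p⁸, p¹⁰, p¹², p¹⁴}, of order 8.
Check: |G/G'| = 32/8 = 4 is the order of the abelianisation.

Answer: 8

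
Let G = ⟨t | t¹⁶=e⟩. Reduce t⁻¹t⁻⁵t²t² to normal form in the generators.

Multiply left to right, reducing at each step:
  (t¹⁵) · t⁻⁵ = t¹⁰
  (t¹⁰) · t² = t¹²
  (t¹²) · t² = t¹⁴

Answer: t¹⁴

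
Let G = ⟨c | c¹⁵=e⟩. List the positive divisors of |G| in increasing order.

|G| = 15 = 3 · 5. By Lagrange's theorem the order of any subgroup divides 15; the divisors of 15 are 1, 3, 5, 15.

Answer: 1, 3, 5, 15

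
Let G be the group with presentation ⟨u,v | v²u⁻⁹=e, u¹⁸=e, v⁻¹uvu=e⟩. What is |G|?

Enumerate words in the generators, reducing via the relations: the distinct elements are
  {e, u, v, uv, u², u³, u⁴, u⁵, u⁶, u⁷, u⁸, u⁹, u²v, u³v, u¹², u¹³, u¹¹, u¹⁰, u¹⁴, u¹⁵, u¹⁶, u¹⁷, u⁴v, u⁵v, u⁶v, u⁷v, u⁸v, v⁻¹, uv⁻¹, u²v⁻¹, u³v⁻¹, u⁴v⁻¹, u⁵v⁻¹, u⁶v⁻¹, u⁷v⁻¹, u⁸v⁻¹}.
No further products give new elements, so |G| = 36.

Answer: 36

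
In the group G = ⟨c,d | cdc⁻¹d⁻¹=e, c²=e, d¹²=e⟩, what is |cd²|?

Compute successive powers until reaching e:
  (cd²)¹ = cd², (cd²)² = d⁴, (cd²)³ = cd⁶, (cd²)⁴ = d⁸, (cd²)⁵ = cd¹⁰, (cd²)⁶ = e.
The smallest positive k with (cd²)ᵏ = e is 6.

Answer: 6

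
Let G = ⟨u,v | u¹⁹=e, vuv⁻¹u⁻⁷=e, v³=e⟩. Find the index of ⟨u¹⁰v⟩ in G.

First find ord(u¹⁰v) by computing successive powers:
  (u¹⁰v)¹ = u¹⁰v, (u¹⁰v)² = u⁴v², (u¹⁰v)³ = e.
So |⟨u¹⁰v⟩| = ord(u¹⁰v) = 3. With |G| = 57, by Lagrange [G : ⟨u¹⁰v⟩] = 57/3 = 19.

Answer: 19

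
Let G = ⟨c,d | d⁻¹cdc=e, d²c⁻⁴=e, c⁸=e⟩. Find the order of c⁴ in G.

Compute successive powers until reaching e:
  (c⁴)¹ = c⁴, (c⁴)² = e.
The smallest positive k with (c⁴)ᵏ = e is 2.

Answer: 2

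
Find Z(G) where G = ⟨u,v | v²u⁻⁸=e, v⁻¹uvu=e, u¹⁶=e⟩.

An element z ∈ Z(G) iff z commutes with every generator.
For example u⁸ is central: (u⁸)·u = u⁹ = u·(u⁸); (u⁸)·v = v⁻¹ = v·(u⁸).
Whereas u ∉ Z(G) since u·v = uv ≠ u⁷v⁻¹ = v·u.
Checking each of the 32 elements this way gives Z(G) = {e, u⁸}, of order 2.

Answer: {e, u⁸}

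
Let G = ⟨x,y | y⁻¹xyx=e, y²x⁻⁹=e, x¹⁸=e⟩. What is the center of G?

An element z ∈ Z(G) iff z commutes with every generator.
For example x⁹ is central: (x⁹)·x = x¹⁰ = x·(x⁹); (x⁹)·y = y⁻¹ = y·(x⁹).
Whereas x ∉ Z(G) since x·y = xy ≠ x⁸y⁻¹ = y·x.
Checking each of the 36 elements this way gives Z(G) = {e, x⁹}, of order 2.

Answer: {e, x⁹}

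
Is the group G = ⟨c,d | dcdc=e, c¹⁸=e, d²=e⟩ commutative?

c·d = cd but d·c = c¹⁷d, so c·d ≠ d·c and G is not abelian.

Answer: No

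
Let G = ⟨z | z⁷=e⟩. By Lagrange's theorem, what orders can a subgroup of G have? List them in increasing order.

|G| = 7 = 7. By Lagrange's theorem the order of any subgroup divides 7; the divisors of 7 are 1, 7.

Answer: 1, 7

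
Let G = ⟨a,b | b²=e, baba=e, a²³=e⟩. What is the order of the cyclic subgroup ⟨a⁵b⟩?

|⟨a⁵b⟩| equals the order of a⁵b. Compute successive powers until reaching e:
  (a⁵b)¹ = a⁵b, (a⁵b)² = e.
The smallest positive k with (a⁵b)ᵏ = e is 2, so |⟨a⁵b⟩| = 2.

Answer: 2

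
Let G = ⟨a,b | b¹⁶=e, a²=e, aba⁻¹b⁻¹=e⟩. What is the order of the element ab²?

Compute successive powers until reaching e:
  (ab²)¹ = ab², (ab²)² = b⁴, (ab²)³ = ab⁶, (ab²)⁴ = b⁸, (ab²)⁵ = ab¹⁰, (ab²)⁶ = b¹², (ab²)⁷ = ab¹⁴, (ab²)⁸ = e.
The smallest positive k with (ab²)ᵏ = e is 8.

Answer: 8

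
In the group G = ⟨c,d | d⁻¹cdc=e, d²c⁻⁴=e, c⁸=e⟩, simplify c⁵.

Compute successive powers of c, reducing at each step:
  c²: c · c = c²
  c³: (c²) · c = c³
  c⁴: (c³) · c = c⁴
  c⁵: (c⁴) · c = c⁵

Answer: c⁵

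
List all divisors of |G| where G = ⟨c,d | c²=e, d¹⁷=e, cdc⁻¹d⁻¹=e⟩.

|G| = 34 = 2 · 17. By Lagrange's theorem the order of any subgroup divides 34; the divisors of 34 are 1, 2, 17, 34.

Answer: 1, 2, 17, 34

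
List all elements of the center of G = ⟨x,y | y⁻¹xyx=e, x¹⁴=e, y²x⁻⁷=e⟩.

An element z ∈ Z(G) iff z commutes with every generator.
For example x⁷ is central: (x⁷)·x = x⁸ = x·(x⁷); (x⁷)·y = y⁻¹ = y·(x⁷).
Whereas x ∉ Z(G) since x·y = xy ≠ x⁶y⁻¹ = y·x.
Checking each of the 28 elements this way gives Z(G) = {e, x⁷}, of order 2.

Answer: {e, x⁷}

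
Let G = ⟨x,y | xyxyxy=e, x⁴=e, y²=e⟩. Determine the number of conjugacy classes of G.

The conjugacy classes (representative and size) are:
  [e] (size 1), [x³] (size 6), [x²yx²y] (size 3), [xyx³] (size 6), [yx³] (size 8).
Class equation: 1 + 6 + 3 + 6 + 8 = 24 = |G|. So G has 5 conjugacy classes.

Answer: 5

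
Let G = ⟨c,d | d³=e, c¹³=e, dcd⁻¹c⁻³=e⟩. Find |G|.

Enumerate words in the generators, reducing via the relations: the distinct elements are
  {c, d, e, cd, c², c³, c⁴, c⁵, c⁶, c⁷, c⁸, c⁹, d², cd², c²d, c³d, c¹², c¹¹, c¹⁰, c⁴d, c⁵d, c⁶d, c⁷d, c⁸d, c⁹d, c²d², c³d², c¹²d, c¹¹d, c¹⁰d, c⁴d², c⁵d², c⁶d², c⁷d², c⁸d², c⁹d², c¹²d², c¹¹d², c¹⁰d²}.
No further products give new elements, so |G| = 39.

Answer: 39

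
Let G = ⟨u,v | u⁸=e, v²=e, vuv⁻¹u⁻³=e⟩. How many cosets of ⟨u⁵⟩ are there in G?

First find ord(u⁵) by computing successive powers:
  (u⁵)¹ = u⁵, (u⁵)² = u², (u⁵)³ = u⁷, (u⁵)⁴ = u⁴, (u⁵)⁵ = u, (u⁵)⁶ = u⁶, (u⁵)⁷ = u³, (u⁵)⁸ = e.
So |⟨u⁵⟩| = ord(u⁵) = 8. With |G| = 16, by Lagrange [G : ⟨u⁵⟩] = 16/8 = 2.

Answer: 2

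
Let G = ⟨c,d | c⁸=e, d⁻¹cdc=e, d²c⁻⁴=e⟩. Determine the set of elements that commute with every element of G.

An element z ∈ Z(G) iff z commutes with every generator.
For example c⁴ is central: (c⁴)·c = c⁵ = c·(c⁴); (c⁴)·d = d⁻¹ = d·(c⁴).
Whereas c ∉ Z(G) since c·d = cd ≠ c³d⁻¹ = d·c.
Checking each of the 16 elements this way gives Z(G) = {e, c⁴}, of order 2.

Answer: {e, c⁴}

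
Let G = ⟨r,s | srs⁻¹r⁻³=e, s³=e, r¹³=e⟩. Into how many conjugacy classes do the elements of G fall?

The conjugacy classes (representative and size) are:
  [e] (size 1), [r] (size 3), [r⁵] (size 3), [r¹⁰] (size 3), [r⁸] (size 3), [r¹⁰s] (size 13), [r⁷s²] (size 13).
Class equation: 1 + 3 + 3 + 3 + 3 + 13 + 13 = 39 = |G|. So G has 7 conjugacy classes.

Answer: 7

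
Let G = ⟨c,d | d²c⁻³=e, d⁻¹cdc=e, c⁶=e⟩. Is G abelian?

c·d = cd but d·c = c²d⁻¹, so c·d ≠ d·c and G is not abelian.

Answer: No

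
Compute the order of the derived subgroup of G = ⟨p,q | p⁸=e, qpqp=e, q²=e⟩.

G' = [G, G] is generated by all commutators. The generator-pair commutators are: [p, q] = p².
The subgroup they normally generate is {e, p², p⁴, p⁶}, of order 4.
Check: |G/G'| = 16/4 = 4 is the order of the abelianisation.

Answer: 4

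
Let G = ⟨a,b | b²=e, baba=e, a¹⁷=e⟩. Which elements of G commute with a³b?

⟨a³b⟩ ⊆ C_G(a³b) since powers of a³b commute with a³b; so |C_G(a³b)| ≥ |⟨a³b⟩| = 2.
By orbit–stabilizer, |C_G(a³b)| = |G| / |conj. class of a³b| = 34 / 17 = 2.
The 2 elements commuting with a³b are {e, a³b}.

Answer: {e, a³b}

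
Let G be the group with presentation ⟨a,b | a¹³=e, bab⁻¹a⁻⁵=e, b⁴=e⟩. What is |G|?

Enumerate words in the generators, reducing via the relations: the distinct elements are
  {a, b, e, ab, a², a³, a⁴, a⁵, a⁶, a⁷, a⁸, a⁹, b², b³, ab², ab³, a²b, a³b, a¹², a¹¹, a¹⁰, a⁴b, a⁵b, a⁶b, a⁷b, a⁸b, a⁹b, a²b², a²b³, a³b², a³b³, a¹²b, a¹¹b, a¹⁰b, a⁴b², a⁴b³, a⁵b², a⁵b³, a⁶b², a⁶b³, a⁷b², a⁷b³, a⁸b², a⁸b³, a⁹b², a⁹b³, a¹²b², a¹²b³, a¹¹b², a¹¹b³, a¹⁰b², a¹⁰b³}.
No further products give new elements, so |G| = 52.

Answer: 52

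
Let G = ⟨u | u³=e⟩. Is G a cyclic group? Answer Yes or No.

|G| = 3. The element u has order 3 (its powers give 3 distinct elements), so ⟨u⟩ = G and G is cyclic.

Answer: Yes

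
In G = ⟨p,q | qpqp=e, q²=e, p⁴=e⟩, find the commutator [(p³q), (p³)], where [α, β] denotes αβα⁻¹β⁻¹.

[(p³q), (p³)] = (p³q)·(p³)·(p³q)⁻¹·(p³)⁻¹.
  (p³q) · (p³) = q
  q · (p³q) = p
  p · p = p²

Answer: p²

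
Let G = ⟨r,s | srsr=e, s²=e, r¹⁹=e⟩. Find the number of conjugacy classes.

The conjugacy classes (representative and size) are:
  [e] (size 1), [r¹⁸] (size 2), [r²] (size 2), [r¹⁶] (size 2), [r⁴] (size 2), [r¹⁴] (size 2), [r¹³] (size 2), [r¹²] (size 2), [r⁸] (size 2), [r⁹] (size 2), [s] (size 19).
Class equation: 1 + 2 + 2 + 2 + 2 + 2 + 2 + 2 + 2 + 2 + 19 = 38 = |G|. So G has 11 conjugacy classes.

Answer: 11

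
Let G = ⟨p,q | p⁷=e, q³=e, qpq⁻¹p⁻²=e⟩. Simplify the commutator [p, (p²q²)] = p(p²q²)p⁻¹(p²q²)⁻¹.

[p, (p²q²)] = p·(p²q²)·p⁻¹·(p²q²)⁻¹.
  p · (p²q²) = p³q²
  (p³q²) · (p⁶) = p⁶q²
  (p⁶q²) · (p³q) = p⁴

Answer: p⁴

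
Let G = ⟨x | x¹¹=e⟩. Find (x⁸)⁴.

Compute successive powers of (x⁸), reducing at each step:
  (x⁸)²: (x⁸) · x⁸ = x⁵
  (x⁸)³: (x⁵) · x⁸ = x²
  (x⁸)⁴: (x²) · x⁸ = x¹⁰

Answer: x¹⁰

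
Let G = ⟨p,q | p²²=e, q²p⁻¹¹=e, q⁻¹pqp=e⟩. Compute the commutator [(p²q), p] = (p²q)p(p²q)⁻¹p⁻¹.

[(p²q), p] = (p²q)·p·(p²q)⁻¹·p⁻¹.
  (p²q) · p = pq
  (pq) · (p²q⁻¹) = p²¹
  (p²¹) · (p²¹) = p²⁰

Answer: p²⁰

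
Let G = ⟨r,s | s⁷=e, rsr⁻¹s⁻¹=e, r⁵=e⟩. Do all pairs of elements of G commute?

Each pair of generators commutes: r·s = rs = s·r. Since the generators pairwise commute, every element of G commutes with every other, so G is abelian.

Answer: Yes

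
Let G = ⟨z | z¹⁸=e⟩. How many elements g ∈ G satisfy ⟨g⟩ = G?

G is cyclic of order 18. An element generates G iff its order is 18, and a cyclic group of order 18 has exactly φ(18) = 6 such elements.

Answer: 6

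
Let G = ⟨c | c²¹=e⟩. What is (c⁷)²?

Compute successive powers of (c⁷), reducing at each step:
  (c⁷)²: (c⁷) · c⁷ = c¹⁴

Answer: c¹⁴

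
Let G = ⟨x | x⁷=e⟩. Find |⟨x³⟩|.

|⟨x³⟩| equals the order of x³. Compute successive powers until reaching e:
  (x³)¹ = x³, (x³)² = x⁶, (x³)³ = x², (x³)⁴ = x⁵, (x³)⁵ = x, (x³)⁶ = x⁴, (x³)⁷ = e.
The smallest positive k with (x³)ᵏ = e is 7, so |⟨x³⟩| = 7.

Answer: 7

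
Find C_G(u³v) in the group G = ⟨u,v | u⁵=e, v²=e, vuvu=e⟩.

⟨u³v⟩ ⊆ C_G(u³v) since powers of u³v commute with u³v; so |C_G(u³v)| ≥ |⟨u³v⟩| = 2.
By orbit–stabilizer, |C_G(u³v)| = |G| / |conj. class of u³v| = 10 / 5 = 2.
The 2 elements commuting with u³v are {e, u³v}.

Answer: {e, u³v}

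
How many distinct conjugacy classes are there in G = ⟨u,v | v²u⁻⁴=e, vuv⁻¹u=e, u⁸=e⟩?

The conjugacy classes (representative and size) are:
  [e] (size 1), [u⁷] (size 2), [u²] (size 2), [u⁵] (size 2), [u⁴] (size 1), [u²v⁻¹] (size 4), [u³v] (size 4).
Class equation: 1 + 2 + 2 + 2 + 1 + 4 + 4 = 16 = |G|. So G has 7 conjugacy classes.

Answer: 7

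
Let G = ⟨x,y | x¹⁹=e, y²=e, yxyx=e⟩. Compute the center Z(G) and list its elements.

An element z ∈ Z(G) iff z commutes with every generator.
For example e is central: e·x = x = x·e; e·y = y = y·e.
Whereas x ∉ Z(G) since x·y = xy ≠ x¹⁸y = y·x.
Checking each of the 38 elements this way gives Z(G) = {e}, of order 1.

Answer: {e}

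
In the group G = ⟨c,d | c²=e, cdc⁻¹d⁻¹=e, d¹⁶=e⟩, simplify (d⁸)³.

Compute successive powers of (d⁸), reducing at each step:
  (d⁸)²: (d⁸) · d⁸ = e
  (d⁸)³: e · d⁸ = d⁸

Answer: d⁸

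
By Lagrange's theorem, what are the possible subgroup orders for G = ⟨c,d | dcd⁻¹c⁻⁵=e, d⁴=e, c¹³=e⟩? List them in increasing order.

|G| = 52 = 2² · 13. By Lagrange's theorem the order of any subgroup divides 52; the divisors of 52 are 1, 2, 4, 13, 26, 52.

Answer: 1, 2, 4, 13, 26, 52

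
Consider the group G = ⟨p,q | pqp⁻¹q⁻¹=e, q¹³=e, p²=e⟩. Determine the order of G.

Enumerate words in the generators, reducing via the relations: the distinct elements are
  {e, p, q, pq, q², q³, q⁴, q⁵, q⁶, q⁷, q⁸, q⁹, pq², pq³, pq⁴, pq⁵, pq⁶, pq⁷, pq⁸, pq⁹, q¹², q¹¹, q¹⁰, pq¹², pq¹¹, pq¹⁰}.
No further products give new elements, so |G| = 26.

Answer: 26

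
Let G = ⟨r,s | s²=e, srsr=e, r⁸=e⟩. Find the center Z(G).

An element z ∈ Z(G) iff z commutes with every generator.
For example r⁴ is central: (r⁴)·r = r⁵ = r·(r⁴); (r⁴)·s = r⁴s = s·(r⁴).
Whereas r ∉ Z(G) since r·s = rs ≠ r⁷s = s·r.
Checking each of the 16 elements this way gives Z(G) = {e, r⁴}, of order 2.

Answer: {e, r⁴}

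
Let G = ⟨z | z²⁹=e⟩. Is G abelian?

G has a single generator, so G is cyclic and hence abelian.

Answer: Yes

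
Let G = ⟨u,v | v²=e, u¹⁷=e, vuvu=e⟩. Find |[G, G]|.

G' = [G, G] is generated by all commutators. The generator-pair commutators are: [u, v] = u².
The subgroup they normally generate is {e, u, u², u³, u⁴, u⁵, u⁶, u⁷, u⁸, u⁹, u¹⁰, u¹¹, u¹², u¹³, u¹⁴, u¹⁵, u¹⁶}, of order 17.
Check: |G/G'| = 34/17 = 2 is the order of the abelianisation.

Answer: 17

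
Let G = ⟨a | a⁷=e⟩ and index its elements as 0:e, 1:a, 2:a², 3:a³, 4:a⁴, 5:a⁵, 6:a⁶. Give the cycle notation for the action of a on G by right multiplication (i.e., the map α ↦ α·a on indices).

(0 1 2 3 4 5 6)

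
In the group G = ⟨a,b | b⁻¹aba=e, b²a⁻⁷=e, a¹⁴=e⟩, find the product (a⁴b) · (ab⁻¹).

Compute (a⁴b) · (ab⁻¹) by multiplying left to right and reducing via the relations at each step:
  (a⁴b) · a = a³b
  (a³b) · b⁻¹ = a³

Answer: a³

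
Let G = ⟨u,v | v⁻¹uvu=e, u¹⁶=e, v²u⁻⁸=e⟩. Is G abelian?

u·v = uv but v·u = u⁷v⁻¹, so u·v ≠ v·u and G is not abelian.

Answer: No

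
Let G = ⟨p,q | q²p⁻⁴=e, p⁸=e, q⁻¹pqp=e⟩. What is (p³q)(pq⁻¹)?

Compute (p³q) · (pq⁻¹) by multiplying left to right and reducing via the relations at each step:
  (p³q) · p = p²q
  (p²q) · q⁻¹ = p²

Answer: p²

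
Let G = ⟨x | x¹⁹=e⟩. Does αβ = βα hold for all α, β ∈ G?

G has a single generator, so G is cyclic and hence abelian.

Answer: Yes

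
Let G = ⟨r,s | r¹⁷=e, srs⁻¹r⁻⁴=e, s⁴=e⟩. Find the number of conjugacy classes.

The conjugacy classes (representative and size) are:
  [e] (size 1), [r⁴] (size 4), [r²] (size 4), [r⁵] (size 4), [r¹¹] (size 4), [r⁷s] (size 17), [r³s²] (size 17), [r⁹s³] (size 17).
Class equation: 1 + 4 + 4 + 4 + 4 + 17 + 17 + 17 = 68 = |G|. So G has 8 conjugacy classes.

Answer: 8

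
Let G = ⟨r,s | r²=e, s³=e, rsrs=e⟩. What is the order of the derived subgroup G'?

G' = [G, G] is generated by all commutators. The generator-pair commutators are: [r, s] = s.
The subgroup they normally generate is {e, s, s²}, of order 3.
Check: |G/G'| = 6/3 = 2 is the order of the abelianisation.

Answer: 3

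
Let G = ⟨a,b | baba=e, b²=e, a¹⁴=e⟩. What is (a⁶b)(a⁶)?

Compute (a⁶b) · (a⁶) by multiplying left to right and reducing via the relations at each step:
  (a⁶b) · a⁶ = b

Answer: b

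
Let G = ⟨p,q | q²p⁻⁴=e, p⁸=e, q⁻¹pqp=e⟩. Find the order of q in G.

Compute successive powers until reaching e:
  q¹ = q, q² = p⁴, q³ = q⁻¹, q⁴ = e.
The smallest positive k with qᵏ = e is 4.

Answer: 4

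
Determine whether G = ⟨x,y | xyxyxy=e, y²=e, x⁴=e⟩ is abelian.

x·y = xy but y·x = yx, so x·y ≠ y·x and G is not abelian.

Answer: No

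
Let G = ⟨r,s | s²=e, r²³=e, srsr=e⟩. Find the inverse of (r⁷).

The order of (r⁷) is 23 (smallest k with (r⁷)ᵏ = e), so (r⁷)⁻¹ = (r⁷)²² = r¹⁶.
Check: (r⁷) · (r¹⁶) → (r⁷) · r¹⁶ = e, giving e as required.

Answer: r¹⁶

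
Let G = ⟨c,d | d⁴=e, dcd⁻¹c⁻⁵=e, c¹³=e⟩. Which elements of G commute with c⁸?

⟨c⁸⟩ ⊆ C_G(c⁸) since powers of c⁸ commute with c⁸; so |C_G(c⁸)| ≥ |⟨c⁸⟩| = 13.
By orbit–stabilizer, |C_G(c⁸)| = |G| / |conj. class of c⁸| = 52 / 4 = 13.
The 13 elements commuting with c⁸ are {e, c, c², c³, c⁴, c⁵, c⁶, c⁷, c⁸, c⁹, c¹⁰, c¹¹, c¹²}.

Answer: {e, c, c², c³, c⁴, c⁵, c⁶, c⁷, c⁸, c⁹, c¹⁰, c¹¹, c¹²}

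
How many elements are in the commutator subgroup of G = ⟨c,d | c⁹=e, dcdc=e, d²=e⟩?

G' = [G, G] is generated by all commutators. The generator-pair commutators are: [c, d] = c².
The subgroup they normally generate is {e, c, c², c³, c⁴, c⁵, c⁶, c⁷, c⁸}, of order 9.
Check: |G/G'| = 18/9 = 2 is the order of the abelianisation.

Answer: 9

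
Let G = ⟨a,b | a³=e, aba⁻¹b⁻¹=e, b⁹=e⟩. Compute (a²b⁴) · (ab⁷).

Compute (a²b⁴) · (ab⁷) by multiplying left to right and reducing via the relations at each step:
  (a²b⁴) · a = b⁴
  (b⁴) · b⁷ = b²

Answer: b²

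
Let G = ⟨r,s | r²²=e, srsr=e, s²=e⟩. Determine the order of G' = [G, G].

G' = [G, G] is generated by all commutators. The generator-pair commutators are: [r, s] = r².
The subgroup they normally generate is {e, r², r⁴, r⁶, r⁸, r¹⁰, r¹², r¹⁴, r¹⁶, r¹⁸, r²⁰}, of order 11.
Check: |G/G'| = 44/11 = 4 is the order of the abelianisation.

Answer: 11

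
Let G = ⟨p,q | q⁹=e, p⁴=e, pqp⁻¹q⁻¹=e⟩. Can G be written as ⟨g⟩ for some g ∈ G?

|G| = 36. The element pq has order 36 (its powers give 36 distinct elements), so ⟨pq⟩ = G and G is cyclic.

Answer: Yes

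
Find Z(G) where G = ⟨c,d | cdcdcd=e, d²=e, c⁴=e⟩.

An element z ∈ Z(G) iff z commutes with every generator.
For example e is central: e·c = c = c·e; e·d = d = d·e.
Whereas c ∉ Z(G) since c·d = cd ≠ dc = d·c.
Checking each of the 24 elements this way gives Z(G) = {e}, of order 1.

Answer: {e}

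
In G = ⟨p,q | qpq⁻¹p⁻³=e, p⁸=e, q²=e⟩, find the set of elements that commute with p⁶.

⟨p⁶⟩ ⊆ C_G(p⁶) since powers of p⁶ commute with p⁶; so |C_G(p⁶)| ≥ |⟨p⁶⟩| = 4.
By orbit–stabilizer, |C_G(p⁶)| = |G| / |conj. class of p⁶| = 16 / 2 = 8.
The 8 elements commuting with p⁶ are {e, p, p², p³, p⁴, p⁵, p⁶, p⁷}.

Answer: {e, p, p², p³, p⁴, p⁵, p⁶, p⁷}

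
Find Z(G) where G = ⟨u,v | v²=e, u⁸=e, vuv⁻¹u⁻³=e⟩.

An element z ∈ Z(G) iff z commutes with every generator.
For example u⁴ is central: (u⁴)·u = u⁵ = u·(u⁴); (u⁴)·v = u⁴v = v·(u⁴).
Whereas u ∉ Z(G) since u·v = uv ≠ u³v = v·u.
Checking each of the 16 elements this way gives Z(G) = {e, u⁴}, of order 2.

Answer: {e, u⁴}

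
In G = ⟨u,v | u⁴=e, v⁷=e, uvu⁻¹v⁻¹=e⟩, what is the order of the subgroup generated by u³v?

|⟨u³v⟩| equals the order of u³v. Compute successive powers until reaching e:
  (u³v)¹ = u³v, (u³v)² = u²v², (u³v)³ = uv³, (u³v)⁴ = v⁴, (u³v)⁵ = u³v⁵, (u³v)⁶ = u²v⁶, (u³v)⁷ = u, (u³v)⁸ = v, (u³v)⁹ = u³v², (u³v)¹⁰ = u²v³, (u³v)¹¹ = uv⁴, (u³v)¹² = v⁵, (u³v)¹³ = u³v⁶, (u³v)¹⁴ = u², (u³v)¹⁵ = uv, (u³v)¹⁶ = v², (u³v)¹⁷ = u³v³, (u³v)¹⁸ = u²v⁴, (u³v)¹⁹ = uv⁵, (u³v)²⁰ = v⁶, (u³v)²¹ = u³, (u³v)²² = u²v, (u³v)²³ = uv², (u³v)²⁴ = v³, (u³v)²⁵ = u³v⁴, (u³v)²⁶ = u²v⁵, (u³v)²⁷ = uv⁶, (u³v)²⁸ = e.
The smallest positive k with (u³v)ᵏ = e is 28, so |⟨u³v⟩| = 28.

Answer: 28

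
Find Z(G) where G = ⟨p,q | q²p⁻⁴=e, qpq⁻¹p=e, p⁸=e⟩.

An element z ∈ Z(G) iff z commutes with every generator.
For example p⁴ is central: (p⁴)·p = p⁵ = p·(p⁴); (p⁴)·q = q⁻¹ = q·(p⁴).
Whereas p ∉ Z(G) since p·q = pq ≠ p³q⁻¹ = q·p.
Checking each of the 16 elements this way gives Z(G) = {e, p⁴}, of order 2.

Answer: {e, p⁴}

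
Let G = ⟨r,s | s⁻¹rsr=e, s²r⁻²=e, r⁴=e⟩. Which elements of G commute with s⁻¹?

⟨s⁻¹⟩ ⊆ C_G(s⁻¹) since powers of s⁻¹ commute with s⁻¹; so |C_G(s⁻¹)| ≥ |⟨s⁻¹⟩| = 4.
By orbit–stabilizer, |C_G(s⁻¹)| = |G| / |conj. class of s⁻¹| = 8 / 2 = 4.
The 4 elements commuting with s⁻¹ are {e, r², s, s⁻¹}.

Answer: {e, r², s, s⁻¹}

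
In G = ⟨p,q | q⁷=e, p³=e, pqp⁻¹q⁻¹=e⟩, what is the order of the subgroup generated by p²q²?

|⟨p²q²⟩| equals the order of p²q². Compute successive powers until reaching e:
  (p²q²)¹ = p²q², (p²q²)² = pq⁴, (p²q²)³ = q⁶, (p²q²)⁴ = p²q, (p²q²)⁵ = pq³, (p²q²)⁶ = q⁵, (p²q²)⁷ = p², (p²q²)⁸ = pq², (p²q²)⁹ = q⁴, (p²q²)¹⁰ = p²q⁶, (p²q²)¹¹ = pq, (p²q²)¹² = q³, (p²q²)¹³ = p²q⁵, (p²q²)¹⁴ = p, (p²q²)¹⁵ = q², (p²q²)¹⁶ = p²q⁴, (p²q²)¹⁷ = pq⁶, (p²q²)¹⁸ = q, (p²q²)¹⁹ = p²q³, (p²q²)²⁰ = pq⁵, (p²q²)²¹ = e.
The smallest positive k with (p²q²)ᵏ = e is 21, so |⟨p²q²⟩| = 21.

Answer: 21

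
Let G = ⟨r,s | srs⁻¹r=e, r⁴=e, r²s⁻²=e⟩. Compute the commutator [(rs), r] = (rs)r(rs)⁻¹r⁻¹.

[(rs), r] = (rs)·r·(rs)⁻¹·r⁻¹.
  (rs) · r = s
  s · (rs⁻¹) = r³
  (r³) · (r³) = r²

Answer: r²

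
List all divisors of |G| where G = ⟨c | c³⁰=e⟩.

|G| = 30 = 2 · 3 · 5. By Lagrange's theorem the order of any subgroup divides 30; the divisors of 30 are 1, 2, 3, 5, 6, 10, 15, 30.

Answer: 1, 2, 3, 5, 6, 10, 15, 30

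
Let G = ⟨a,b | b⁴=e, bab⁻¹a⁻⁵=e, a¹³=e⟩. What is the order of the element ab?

Compute successive powers until reaching e:
  (ab)¹ = ab, (ab)² = a⁶b², (ab)³ = a⁵b³, (ab)⁴ = e.
The smallest positive k with (ab)ᵏ = e is 4.

Answer: 4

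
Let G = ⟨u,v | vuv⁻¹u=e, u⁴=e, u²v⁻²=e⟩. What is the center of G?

An element z ∈ Z(G) iff z commutes with every generator.
For example u² is central: (u²)·u = u³ = u·(u²); (u²)·v = v⁻¹ = v·(u²).
Whereas u ∉ Z(G) since u·v = uv ≠ uv⁻¹ = v·u.
Checking each of the 8 elements this way gives Z(G) = {e, u²}, of order 2.

Answer: {e, u²}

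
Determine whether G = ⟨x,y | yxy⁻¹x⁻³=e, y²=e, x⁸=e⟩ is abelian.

x·y = xy but y·x = x³y, so x·y ≠ y·x and G is not abelian.

Answer: No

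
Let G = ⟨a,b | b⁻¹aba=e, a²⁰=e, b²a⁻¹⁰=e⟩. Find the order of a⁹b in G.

Compute successive powers until reaching e:
  (a⁹b)¹ = a⁹b, (a⁹b)² = a¹⁰, (a⁹b)³ = a⁹b⁻¹, (a⁹b)⁴ = e.
The smallest positive k with (a⁹b)ᵏ = e is 4.

Answer: 4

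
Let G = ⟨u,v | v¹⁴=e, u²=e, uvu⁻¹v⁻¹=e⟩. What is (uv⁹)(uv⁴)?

Compute (uv⁹) · (uv⁴) by multiplying left to right and reducing via the relations at each step:
  (uv⁹) · u = v⁹
  (v⁹) · v⁴ = v¹³

Answer: v¹³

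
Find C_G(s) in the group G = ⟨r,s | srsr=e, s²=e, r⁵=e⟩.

⟨s⟩ ⊆ C_G(s) since powers of s commute with s; so |C_G(s)| ≥ |⟨s⟩| = 2.
By orbit–stabilizer, |C_G(s)| = |G| / |conj. class of s| = 10 / 5 = 2.
The 2 elements commuting with s are {e, s}.

Answer: {e, s}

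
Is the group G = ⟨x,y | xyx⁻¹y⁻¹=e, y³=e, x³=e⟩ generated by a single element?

|G| = 9, but the maximum element order in G is 3 < 9. No single element generates all of G, so G is not cyclic.

Answer: No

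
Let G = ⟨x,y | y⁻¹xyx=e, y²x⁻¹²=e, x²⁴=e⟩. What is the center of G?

An element z ∈ Z(G) iff z commutes with every generator.
For example x¹² is central: (x¹²)·x = x¹³ = x·(x¹²); (x¹²)·y = y⁻¹ = y·(x¹²).
Whereas x ∉ Z(G) since x·y = xy ≠ x¹¹y⁻¹ = y·x.
Checking each of the 48 elements this way gives Z(G) = {e, x¹²}, of order 2.

Answer: {e, x¹²}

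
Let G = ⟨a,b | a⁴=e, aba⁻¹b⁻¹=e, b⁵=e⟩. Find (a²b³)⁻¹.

The order of (a²b³) is 10 (smallest k with (a²b³)ᵏ = e), so (a²b³)⁻¹ = (a²b³)⁹ = a²b².
Check: (a²b³) · (a²b²) → (a²b³) · a² = b³;   (b³) · b² = e, giving e as required.

Answer: a²b²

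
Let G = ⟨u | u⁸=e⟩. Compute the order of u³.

Compute successive powers until reaching e:
  (u³)¹ = u³, (u³)² = u⁶, (u³)³ = u, (u³)⁴ = u⁴, (u³)⁵ = u⁷, (u³)⁶ = u², (u³)⁷ = u⁵, (u³)⁸ = e.
The smallest positive k with (u³)ᵏ = e is 8.

Answer: 8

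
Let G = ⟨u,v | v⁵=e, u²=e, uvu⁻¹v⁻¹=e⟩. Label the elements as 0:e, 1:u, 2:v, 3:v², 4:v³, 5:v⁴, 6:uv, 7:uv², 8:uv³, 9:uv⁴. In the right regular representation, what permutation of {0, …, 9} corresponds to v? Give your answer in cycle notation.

(0 2 3 4 5)(1 6 7 8 9)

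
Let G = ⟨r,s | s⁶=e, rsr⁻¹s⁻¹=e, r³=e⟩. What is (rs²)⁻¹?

The order of (rs²) is 3 (smallest k with (rs²)ᵏ = e), so (rs²)⁻¹ = (rs²)² = r²s⁴.
Check: (rs²) · (r²s⁴) → (rs²) · r² = s²;   (s²) · s⁴ = e, giving e as required.

Answer: r²s⁴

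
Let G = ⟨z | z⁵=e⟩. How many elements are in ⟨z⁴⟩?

|⟨z⁴⟩| equals the order of z⁴. Compute successive powers until reaching e:
  (z⁴)¹ = z⁴, (z⁴)² = z³, (z⁴)³ = z², (z⁴)⁴ = z, (z⁴)⁵ = e.
The smallest positive k with (z⁴)ᵏ = e is 5, so |⟨z⁴⟩| = 5.

Answer: 5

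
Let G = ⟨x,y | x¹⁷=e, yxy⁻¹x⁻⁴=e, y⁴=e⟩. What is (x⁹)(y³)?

Compute (x⁹) · (y³) by multiplying left to right and reducing via the relations at each step:
  (x⁹) · y³ = x⁹y³

Answer: x⁹y³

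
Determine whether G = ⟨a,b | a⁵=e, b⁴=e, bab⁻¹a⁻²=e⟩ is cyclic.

Every cyclic group is abelian. But a·b = ab while b·a = a²b, so a·b ≠ b·a and G is not abelian. Hence G is not cyclic.

Answer: No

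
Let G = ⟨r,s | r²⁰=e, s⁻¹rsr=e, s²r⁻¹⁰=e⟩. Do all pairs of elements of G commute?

r·s = rs but s·r = r⁹s⁻¹, so r·s ≠ s·r and G is not abelian.

Answer: No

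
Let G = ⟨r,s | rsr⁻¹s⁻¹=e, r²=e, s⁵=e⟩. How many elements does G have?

Enumerate words in the generators, reducing via the relations: the distinct elements are
  {e, r, s, rs, s², s³, s⁴, rs², rs³, rs⁴}.
No further products give new elements, so |G| = 10.

Answer: 10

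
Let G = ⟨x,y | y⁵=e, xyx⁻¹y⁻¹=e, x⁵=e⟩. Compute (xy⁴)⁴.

Compute successive powers of (xy⁴), reducing at each step:
  (xy⁴)²: (xy⁴) · x = x²y⁴;   (x²y⁴) · y⁴ = x²y³
  (xy⁴)³: (x²y³) · x = x³y³;   (x³y³) · y⁴ = x³y²
  (xy⁴)⁴: (x³y²) · x = x⁴y²;   (x⁴y²) · y⁴ = x⁴y

Answer: x⁴y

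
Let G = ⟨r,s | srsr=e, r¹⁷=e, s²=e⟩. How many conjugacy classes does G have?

The conjugacy classes (representative and size) are:
  [e] (size 1), [r¹⁶] (size 2), [r²] (size 2), [r³] (size 2), [r¹³] (size 2), [r¹²] (size 2), [r⁶] (size 2), [r¹⁰] (size 2), [r⁹] (size 2), [r⁷s] (size 17).
Class equation: 1 + 2 + 2 + 2 + 2 + 2 + 2 + 2 + 2 + 17 = 34 = |G|. So G has 10 conjugacy classes.

Answer: 10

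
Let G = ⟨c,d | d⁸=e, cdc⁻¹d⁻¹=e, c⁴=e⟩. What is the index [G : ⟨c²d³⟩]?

First find ord(c²d³) by computing successive powers:
  (c²d³)¹ = c²d³, (c²d³)² = d⁶, (c²d³)³ = c²d, (c²d³)⁴ = d⁴, (c²d³)⁵ = c²d⁷, (c²d³)⁶ = d², (c²d³)⁷ = c²d⁵, (c²d³)⁸ = e.
So |⟨c²d³⟩| = ord(c²d³) = 8. With |G| = 32, by Lagrange [G : ⟨c²d³⟩] = 32/8 = 4.

Answer: 4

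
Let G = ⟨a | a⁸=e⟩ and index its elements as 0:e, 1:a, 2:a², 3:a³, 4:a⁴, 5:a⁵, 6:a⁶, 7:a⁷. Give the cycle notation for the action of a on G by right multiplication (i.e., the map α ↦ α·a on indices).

(0 1 2 3 4 5 6 7)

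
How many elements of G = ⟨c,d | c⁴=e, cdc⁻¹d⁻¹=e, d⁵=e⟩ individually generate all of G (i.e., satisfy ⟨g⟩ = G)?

G is cyclic of order 20. An element generates G iff its order is 20, and a cyclic group of order 20 has exactly φ(20) = 8 such elements.

Answer: 8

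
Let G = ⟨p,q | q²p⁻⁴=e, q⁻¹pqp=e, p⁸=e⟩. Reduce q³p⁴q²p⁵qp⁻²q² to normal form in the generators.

Multiply left to right, reducing at each step:
  (q⁻¹) · p⁴ = q
  q · q² = q⁻¹
  (q⁻¹) · p⁵ = p³q⁻¹
  (p³q⁻¹) · q = p³
  (p³) · p⁻² = p
  p · q² = p⁵

Answer: p⁵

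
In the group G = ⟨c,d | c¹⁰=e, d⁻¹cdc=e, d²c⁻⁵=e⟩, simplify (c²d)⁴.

Compute successive powers of (c²d), reducing at each step:
  (c²d)²: (c²d) · c² = d;   d · d = c⁵
  (c²d)³: (c⁵) · c² = c⁷;   (c⁷) · d = c²d⁻¹
  (c²d)⁴: (c²d⁻¹) · c² = d⁻¹;   (d⁻¹) · d = e

Answer: e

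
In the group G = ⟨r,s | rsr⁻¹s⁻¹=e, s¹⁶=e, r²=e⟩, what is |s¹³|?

Compute successive powers until reaching e:
  (s¹³)¹ = s¹³, (s¹³)² = s¹⁰, (s¹³)³ = s⁷, (s¹³)⁴ = s⁴, (s¹³)⁵ = s, (s¹³)⁶ = s¹⁴, (s¹³)⁷ = s¹¹, (s¹³)⁸ = s⁸, (s¹³)⁹ = s⁵, (s¹³)¹⁰ = s², (s¹³)¹¹ = s¹⁵, (s¹³)¹² = s¹², (s¹³)¹³ = s⁹, (s¹³)¹⁴ = s⁶, (s¹³)¹⁵ = s³, (s¹³)¹⁶ = e.
The smallest positive k with (s¹³)ᵏ = e is 16.

Answer: 16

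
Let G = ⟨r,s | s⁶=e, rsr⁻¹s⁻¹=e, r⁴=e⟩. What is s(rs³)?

Compute s · (rs³) by multiplying left to right and reducing via the relations at each step:
  s · r = rs
  (rs) · s³ = rs⁴

Answer: rs⁴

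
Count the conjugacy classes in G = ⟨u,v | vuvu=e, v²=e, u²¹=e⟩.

The conjugacy classes (representative and size) are:
  [e] (size 1), [u²⁰] (size 2), [u²] (size 2), [u³] (size 2), [u¹⁷] (size 2), [u⁵] (size 2), [u⁶] (size 2), [u⁷] (size 2), [u⁸] (size 2), [u⁹] (size 2), [u¹⁰] (size 2), [v] (size 21).
Class equation: 1 + 2 + 2 + 2 + 2 + 2 + 2 + 2 + 2 + 2 + 2 + 21 = 42 = |G|. So G has 12 conjugacy classes.

Answer: 12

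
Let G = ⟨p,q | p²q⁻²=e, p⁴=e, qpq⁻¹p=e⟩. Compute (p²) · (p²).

Compute (p²) · (p²) by multiplying left to right and reducing via the relations at each step:
  (p²) · p² = e

Answer: e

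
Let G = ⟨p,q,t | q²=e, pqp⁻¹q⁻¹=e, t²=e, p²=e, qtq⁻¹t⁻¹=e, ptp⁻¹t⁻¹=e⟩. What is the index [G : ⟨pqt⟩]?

First find ord(pqt) by computing successive powers:
  (pqt)¹ = pqt, (pqt)² = e.
So |⟨pqt⟩| = ord(pqt) = 2. With |G| = 8, by Lagrange [G : ⟨pqt⟩] = 8/2 = 4.

Answer: 4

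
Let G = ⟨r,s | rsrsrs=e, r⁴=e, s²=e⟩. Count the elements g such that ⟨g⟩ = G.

⟨g⟩ = G would require ord(g) = |G| = 24, but the maximum element order in G is 4 < 24. So G is not cyclic and no single element generates it: the count is 0.

Answer: 0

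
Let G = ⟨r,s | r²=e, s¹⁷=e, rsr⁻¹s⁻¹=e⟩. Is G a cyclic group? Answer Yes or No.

|G| = 34. The element rs has order 34 (its powers give 34 distinct elements), so ⟨rs⟩ = G and G is cyclic.

Answer: Yes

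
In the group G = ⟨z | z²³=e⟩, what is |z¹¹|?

Compute successive powers until reaching e:
  (z¹¹)¹ = z¹¹, (z¹¹)² = z²², (z¹¹)³ = z¹⁰, (z¹¹)⁴ = z²¹, (z¹¹)⁵ = z⁹, (z¹¹)⁶ = z²⁰, (z¹¹)⁷ = z⁸, (z¹¹)⁸ = z¹⁹, (z¹¹)⁹ = z⁷, (z¹¹)¹⁰ = z¹⁸, (z¹¹)¹¹ = z⁶, (z¹¹)¹² = z¹⁷, (z¹¹)¹³ = z⁵, (z¹¹)¹⁴ = z¹⁶, (z¹¹)¹⁵ = z⁴, (z¹¹)¹⁶ = z¹⁵, (z¹¹)¹⁷ = z³, (z¹¹)¹⁸ = z¹⁴, (z¹¹)¹⁹ = z², (z¹¹)²⁰ = z¹³, (z¹¹)²¹ = z, (z¹¹)²² = z¹², (z¹¹)²³ = e.
The smallest positive k with (z¹¹)ᵏ = e is 23.

Answer: 23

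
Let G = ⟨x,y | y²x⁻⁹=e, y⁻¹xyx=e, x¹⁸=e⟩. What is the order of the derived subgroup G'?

G' = [G, G] is generated by all commutators. The generator-pair commutators are: [x, y] = x².
The subgroup they normally generate is {e, x², x⁴, x⁶, x⁸, x¹⁰, x¹², x¹⁴, x¹⁶}, of order 9.
Check: |G/G'| = 36/9 = 4 is the order of the abelianisation.

Answer: 9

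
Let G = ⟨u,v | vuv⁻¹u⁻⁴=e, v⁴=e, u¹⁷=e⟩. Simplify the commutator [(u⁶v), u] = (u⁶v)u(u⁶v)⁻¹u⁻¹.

[(u⁶v), u] = (u⁶v)·u·(u⁶v)⁻¹·u⁻¹.
  (u⁶v) · u = u¹⁰v
  (u¹⁰v) · (u⁷v³) = u⁴
  (u⁴) · (u¹⁶) = u³

Answer: u³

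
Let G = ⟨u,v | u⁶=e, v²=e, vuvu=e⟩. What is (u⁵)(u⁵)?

Compute (u⁵) · (u⁵) by multiplying left to right and reducing via the relations at each step:
  (u⁵) · u⁵ = u⁴

Answer: u⁴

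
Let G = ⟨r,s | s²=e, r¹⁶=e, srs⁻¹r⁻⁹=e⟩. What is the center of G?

An element z ∈ Z(G) iff z commutes with every generator.
For example r² is central: (r²)·r = r³ = r·(r²); (r²)·s = r²s = s·(r²).
Whereas r ∉ Z(G) since r·s = rs ≠ r⁹s = s·r.
Checking each of the 32 elements this way gives Z(G) = {e, r², r⁴, r⁶, r⁸, r¹⁰, r¹², r¹⁴}, of order 8.

Answer: {e, r², r⁴, r⁶, r⁸, r¹⁰, r¹², r¹⁴}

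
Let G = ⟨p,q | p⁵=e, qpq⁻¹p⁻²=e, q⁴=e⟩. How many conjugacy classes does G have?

The conjugacy classes (representative and size) are:
  [e] (size 1), [p⁴] (size 4), [p²q] (size 5), [q²] (size 5), [p³q³] (size 5).
Class equation: 1 + 4 + 5 + 5 + 5 = 20 = |G|. So G has 5 conjugacy classes.

Answer: 5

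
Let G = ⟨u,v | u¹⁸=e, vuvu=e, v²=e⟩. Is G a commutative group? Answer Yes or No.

u·v = uv but v·u = u¹⁷v, so u·v ≠ v·u and G is not abelian.

Answer: No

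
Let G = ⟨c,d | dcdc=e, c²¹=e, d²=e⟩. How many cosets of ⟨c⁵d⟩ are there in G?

First find ord(c⁵d) by computing successive powers:
  (c⁵d)¹ = c⁵d, (c⁵d)² = e.
So |⟨c⁵d⟩| = ord(c⁵d) = 2. With |G| = 42, by Lagrange [G : ⟨c⁵d⟩] = 42/2 = 21.

Answer: 21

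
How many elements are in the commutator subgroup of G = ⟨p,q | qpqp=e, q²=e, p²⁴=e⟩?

G' = [G, G] is generated by all commutators. The generator-pair commutators are: [p, q] = p².
The subgroup they normally generate is {e, p², p⁴, p⁶, p⁸, p¹⁰, p¹², p¹⁴, p¹⁶, p¹⁸, p²⁰, p²²}, of order 12.
Check: |G/G'| = 48/12 = 4 is the order of the abelianisation.

Answer: 12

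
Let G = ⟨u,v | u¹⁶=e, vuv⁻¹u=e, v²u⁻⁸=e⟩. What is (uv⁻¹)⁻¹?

The order of (uv⁻¹) is 4 (smallest k with (uv⁻¹)ᵏ = e), so (uv⁻¹)⁻¹ = (uv⁻¹)³ = uv.
Check: (uv⁻¹) · (uv) → (uv⁻¹) · u = v⁻¹;   (v⁻¹) · v = e, giving e as required.

Answer: uv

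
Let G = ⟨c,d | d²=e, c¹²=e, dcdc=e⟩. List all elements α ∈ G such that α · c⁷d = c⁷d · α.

⟨c⁷d⟩ ⊆ C_G(c⁷d) since powers of c⁷d commute with c⁷d; so |C_G(c⁷d)| ≥ |⟨c⁷d⟩| = 2.
By orbit–stabilizer, |C_G(c⁷d)| = |G| / |conj. class of c⁷d| = 24 / 6 = 4.
The 4 elements commuting with c⁷d are {e, c⁶, cd, c⁷d}.

Answer: {e, c⁶, cd, c⁷d}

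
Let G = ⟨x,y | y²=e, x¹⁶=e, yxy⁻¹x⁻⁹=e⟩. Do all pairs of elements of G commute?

x·y = xy but y·x = x⁹y, so x·y ≠ y·x and G is not abelian.

Answer: No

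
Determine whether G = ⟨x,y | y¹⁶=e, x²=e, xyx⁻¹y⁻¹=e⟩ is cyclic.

|G| = 32, but the maximum element order in G is 16 < 32. No single element generates all of G, so G is not cyclic.

Answer: No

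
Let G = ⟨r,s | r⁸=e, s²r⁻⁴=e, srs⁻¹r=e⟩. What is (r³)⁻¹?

The order of (r³) is 8 (smallest k with (r³)ᵏ = e), so (r³)⁻¹ = (r³)⁷ = r⁵.
Check: (r³) · (r⁵) → (r³) · r⁵ = e, giving e as required.

Answer: r⁵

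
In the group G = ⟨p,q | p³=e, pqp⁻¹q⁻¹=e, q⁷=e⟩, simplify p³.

Compute successive powers of p, reducing at each step:
  p²: p · p = p²
  p³: (p²) · p = e

Answer: e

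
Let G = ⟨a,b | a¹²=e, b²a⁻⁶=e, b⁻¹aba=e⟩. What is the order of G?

Enumerate words in the generators, reducing via the relations: the distinct elements are
  {a, b, e, ab, a², a³, a⁴, a⁵, a⁶, a⁷, a⁸, a⁹, a²b, a³b, a¹¹, a¹⁰, a⁴b, a⁵b, b⁻¹, ab⁻¹, a²b⁻¹, a³b⁻¹, a⁴b⁻¹, a⁵b⁻¹}.
No further products give new elements, so |G| = 24.

Answer: 24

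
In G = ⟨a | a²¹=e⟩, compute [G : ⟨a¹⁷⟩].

First find ord(a¹⁷) by computing successive powers:
  (a¹⁷)¹ = a¹⁷, (a¹⁷)² = a¹³, (a¹⁷)³ = a⁹, (a¹⁷)⁴ = a⁵, (a¹⁷)⁵ = a, (a¹⁷)⁶ = a¹⁸, (a¹⁷)⁷ = a¹⁴, (a¹⁷)⁸ = a¹⁰, (a¹⁷)⁹ = a⁶, (a¹⁷)¹⁰ = a², (a¹⁷)¹¹ = a¹⁹, (a¹⁷)¹² = a¹⁵, (a¹⁷)¹³ = a¹¹, (a¹⁷)¹⁴ = a⁷, (a¹⁷)¹⁵ = a³, (a¹⁷)¹⁶ = a²⁰, (a¹⁷)¹⁷ = a¹⁶, (a¹⁷)¹⁸ = a¹², (a¹⁷)¹⁹ = a⁸, (a¹⁷)²⁰ = a⁴, (a¹⁷)²¹ = e.
So |⟨a¹⁷⟩| = ord(a¹⁷) = 21. With |G| = 21, by Lagrange [G : ⟨a¹⁷⟩] = 21/21 = 1.

Answer: 1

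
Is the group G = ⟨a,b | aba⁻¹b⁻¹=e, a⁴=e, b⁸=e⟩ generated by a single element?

|G| = 32, but the maximum element order in G is 8 < 32. No single element generates all of G, so G is not cyclic.

Answer: No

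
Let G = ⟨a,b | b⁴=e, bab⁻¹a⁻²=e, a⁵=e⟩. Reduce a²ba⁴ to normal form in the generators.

Multiply left to right, reducing at each step:
  (a²) · b = a²b
  (a²b) · a⁴ = b

Answer: b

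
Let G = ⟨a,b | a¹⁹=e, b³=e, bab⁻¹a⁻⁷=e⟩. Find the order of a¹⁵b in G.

Compute successive powers until reaching e:
  (a¹⁵b)¹ = a¹⁵b, (a¹⁵b)² = a⁶b², (a¹⁵b)³ = e.
The smallest positive k with (a¹⁵b)ᵏ = e is 3.

Answer: 3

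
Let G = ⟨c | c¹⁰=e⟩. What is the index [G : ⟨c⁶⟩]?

First find ord(c⁶) by computing successive powers:
  (c⁶)¹ = c⁶, (c⁶)² = c², (c⁶)³ = c⁸, (c⁶)⁴ = c⁴, (c⁶)⁵ = e.
So |⟨c⁶⟩| = ord(c⁶) = 5. With |G| = 10, by Lagrange [G : ⟨c⁶⟩] = 10/5 = 2.

Answer: 2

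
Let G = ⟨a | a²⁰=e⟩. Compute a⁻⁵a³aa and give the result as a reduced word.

Multiply left to right, reducing at each step:
  (a¹⁵) · a³ = a¹⁸
  (a¹⁸) · a = a¹⁹
  (a¹⁹) · a = e

Answer: e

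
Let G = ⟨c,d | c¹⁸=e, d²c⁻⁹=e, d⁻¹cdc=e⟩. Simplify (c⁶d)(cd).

Compute (c⁶d) · (cd) by multiplying left to right and reducing via the relations at each step:
  (c⁶d) · c = c⁵d
  (c⁵d) · d = c¹⁴

Answer: c¹⁴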